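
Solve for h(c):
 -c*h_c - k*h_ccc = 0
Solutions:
 h(c) = C1 + Integral(C2*airyai(c*(-1/k)^(1/3)) + C3*airybi(c*(-1/k)^(1/3)), c)


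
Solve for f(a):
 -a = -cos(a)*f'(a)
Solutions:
 f(a) = C1 + Integral(a/cos(a), a)


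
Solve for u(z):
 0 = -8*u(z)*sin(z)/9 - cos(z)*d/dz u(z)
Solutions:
 u(z) = C1*cos(z)^(8/9)


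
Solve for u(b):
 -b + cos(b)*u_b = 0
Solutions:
 u(b) = C1 + Integral(b/cos(b), b)


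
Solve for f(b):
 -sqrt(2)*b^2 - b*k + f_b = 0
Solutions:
 f(b) = C1 + sqrt(2)*b^3/3 + b^2*k/2


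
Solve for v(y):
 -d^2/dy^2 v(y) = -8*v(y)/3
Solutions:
 v(y) = C1*exp(-2*sqrt(6)*y/3) + C2*exp(2*sqrt(6)*y/3)


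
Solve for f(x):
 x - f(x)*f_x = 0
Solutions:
 f(x) = -sqrt(C1 + x^2)
 f(x) = sqrt(C1 + x^2)


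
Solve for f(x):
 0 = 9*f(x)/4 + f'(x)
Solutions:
 f(x) = C1*exp(-9*x/4)


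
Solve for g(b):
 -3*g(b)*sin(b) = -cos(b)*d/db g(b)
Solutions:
 g(b) = C1/cos(b)^3


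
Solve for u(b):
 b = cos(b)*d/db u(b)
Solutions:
 u(b) = C1 + Integral(b/cos(b), b)


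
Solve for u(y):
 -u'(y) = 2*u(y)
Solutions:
 u(y) = C1*exp(-2*y)


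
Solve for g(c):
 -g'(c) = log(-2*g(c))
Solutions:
 Integral(1/(log(-_y) + log(2)), (_y, g(c))) = C1 - c


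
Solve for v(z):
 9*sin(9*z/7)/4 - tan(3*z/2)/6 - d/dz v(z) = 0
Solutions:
 v(z) = C1 + log(cos(3*z/2))/9 - 7*cos(9*z/7)/4


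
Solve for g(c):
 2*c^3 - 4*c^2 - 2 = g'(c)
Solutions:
 g(c) = C1 + c^4/2 - 4*c^3/3 - 2*c


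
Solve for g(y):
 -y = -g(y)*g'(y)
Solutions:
 g(y) = -sqrt(C1 + y^2)
 g(y) = sqrt(C1 + y^2)


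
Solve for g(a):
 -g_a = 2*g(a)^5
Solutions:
 g(a) = -I*(1/(C1 + 8*a))^(1/4)
 g(a) = I*(1/(C1 + 8*a))^(1/4)
 g(a) = -(1/(C1 + 8*a))^(1/4)
 g(a) = (1/(C1 + 8*a))^(1/4)


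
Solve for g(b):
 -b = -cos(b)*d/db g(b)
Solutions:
 g(b) = C1 + Integral(b/cos(b), b)


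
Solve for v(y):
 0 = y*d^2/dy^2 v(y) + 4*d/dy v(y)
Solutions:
 v(y) = C1 + C2/y^3


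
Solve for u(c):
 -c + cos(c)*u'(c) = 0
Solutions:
 u(c) = C1 + Integral(c/cos(c), c)


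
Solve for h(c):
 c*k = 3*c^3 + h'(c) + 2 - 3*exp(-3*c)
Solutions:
 h(c) = C1 - 3*c^4/4 + c^2*k/2 - 2*c - exp(-3*c)


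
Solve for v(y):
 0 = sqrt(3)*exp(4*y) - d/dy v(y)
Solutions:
 v(y) = C1 + sqrt(3)*exp(4*y)/4


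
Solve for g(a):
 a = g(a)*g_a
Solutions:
 g(a) = -sqrt(C1 + a^2)
 g(a) = sqrt(C1 + a^2)


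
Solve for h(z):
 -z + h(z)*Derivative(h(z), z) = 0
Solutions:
 h(z) = -sqrt(C1 + z^2)
 h(z) = sqrt(C1 + z^2)


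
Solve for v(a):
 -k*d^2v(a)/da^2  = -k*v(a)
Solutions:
 v(a) = C1*exp(-a) + C2*exp(a)


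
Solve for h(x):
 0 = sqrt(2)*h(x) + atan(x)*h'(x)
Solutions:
 h(x) = C1*exp(-sqrt(2)*Integral(1/atan(x), x))


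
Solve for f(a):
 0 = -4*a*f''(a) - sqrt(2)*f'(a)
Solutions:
 f(a) = C1 + C2*a^(1 - sqrt(2)/4)


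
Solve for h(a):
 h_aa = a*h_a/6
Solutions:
 h(a) = C1 + C2*erfi(sqrt(3)*a/6)


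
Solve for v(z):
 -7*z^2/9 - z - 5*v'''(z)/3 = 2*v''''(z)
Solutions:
 v(z) = C1 + C2*z + C3*z^2 + C4*exp(-5*z/6) - 7*z^5/900 + 13*z^4/600 - 13*z^3/125


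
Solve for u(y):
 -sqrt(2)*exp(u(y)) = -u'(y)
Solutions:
 u(y) = log(-1/(C1 + sqrt(2)*y))


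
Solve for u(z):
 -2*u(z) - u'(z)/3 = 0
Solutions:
 u(z) = C1*exp(-6*z)


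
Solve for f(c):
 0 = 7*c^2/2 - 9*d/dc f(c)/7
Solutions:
 f(c) = C1 + 49*c^3/54


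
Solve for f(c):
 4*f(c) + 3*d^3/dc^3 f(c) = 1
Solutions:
 f(c) = C3*exp(-6^(2/3)*c/3) + (C1*sin(2^(2/3)*3^(1/6)*c/2) + C2*cos(2^(2/3)*3^(1/6)*c/2))*exp(6^(2/3)*c/6) + 1/4


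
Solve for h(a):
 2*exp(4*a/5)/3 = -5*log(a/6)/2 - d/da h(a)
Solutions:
 h(a) = C1 - 5*a*log(a)/2 + 5*a*(1 + log(6))/2 - 5*exp(4*a/5)/6


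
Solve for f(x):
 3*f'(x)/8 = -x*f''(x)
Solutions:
 f(x) = C1 + C2*x^(5/8)


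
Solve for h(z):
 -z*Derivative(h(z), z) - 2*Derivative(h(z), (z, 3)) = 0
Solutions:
 h(z) = C1 + Integral(C2*airyai(-2^(2/3)*z/2) + C3*airybi(-2^(2/3)*z/2), z)


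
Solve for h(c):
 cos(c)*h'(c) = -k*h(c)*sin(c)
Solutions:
 h(c) = C1*exp(k*log(cos(c)))


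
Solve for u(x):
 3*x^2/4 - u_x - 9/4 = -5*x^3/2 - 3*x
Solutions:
 u(x) = C1 + 5*x^4/8 + x^3/4 + 3*x^2/2 - 9*x/4


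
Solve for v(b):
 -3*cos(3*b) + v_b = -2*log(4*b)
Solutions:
 v(b) = C1 - 2*b*log(b) - 4*b*log(2) + 2*b + sin(3*b)


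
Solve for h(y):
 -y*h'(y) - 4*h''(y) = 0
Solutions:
 h(y) = C1 + C2*erf(sqrt(2)*y/4)


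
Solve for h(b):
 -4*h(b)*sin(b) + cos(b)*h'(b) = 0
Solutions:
 h(b) = C1/cos(b)^4


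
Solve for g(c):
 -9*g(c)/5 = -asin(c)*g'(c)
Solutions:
 g(c) = C1*exp(9*Integral(1/asin(c), c)/5)


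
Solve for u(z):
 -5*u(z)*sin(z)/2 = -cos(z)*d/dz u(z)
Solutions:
 u(z) = C1/cos(z)^(5/2)


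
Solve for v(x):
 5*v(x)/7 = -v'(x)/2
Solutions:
 v(x) = C1*exp(-10*x/7)


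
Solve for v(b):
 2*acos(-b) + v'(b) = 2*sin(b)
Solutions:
 v(b) = C1 - 2*b*acos(-b) - 2*sqrt(1 - b^2) - 2*cos(b)


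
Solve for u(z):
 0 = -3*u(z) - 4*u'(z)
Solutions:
 u(z) = C1*exp(-3*z/4)


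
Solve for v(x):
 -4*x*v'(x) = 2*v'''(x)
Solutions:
 v(x) = C1 + Integral(C2*airyai(-2^(1/3)*x) + C3*airybi(-2^(1/3)*x), x)


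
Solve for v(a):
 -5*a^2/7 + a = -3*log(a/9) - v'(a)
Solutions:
 v(a) = C1 + 5*a^3/21 - a^2/2 - 3*a*log(a) + 3*a + a*log(729)


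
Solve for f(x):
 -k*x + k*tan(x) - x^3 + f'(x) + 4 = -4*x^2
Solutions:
 f(x) = C1 + k*x^2/2 + k*log(cos(x)) + x^4/4 - 4*x^3/3 - 4*x


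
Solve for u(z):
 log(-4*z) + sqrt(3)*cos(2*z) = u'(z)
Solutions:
 u(z) = C1 + z*log(-z) - z + 2*z*log(2) + sqrt(3)*sin(2*z)/2


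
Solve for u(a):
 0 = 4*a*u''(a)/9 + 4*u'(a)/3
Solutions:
 u(a) = C1 + C2/a^2


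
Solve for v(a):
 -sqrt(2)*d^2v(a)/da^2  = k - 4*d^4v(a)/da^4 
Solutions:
 v(a) = C1 + C2*a + C3*exp(-2^(1/4)*a/2) + C4*exp(2^(1/4)*a/2) - sqrt(2)*a^2*k/4


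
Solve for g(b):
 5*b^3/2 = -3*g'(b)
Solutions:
 g(b) = C1 - 5*b^4/24


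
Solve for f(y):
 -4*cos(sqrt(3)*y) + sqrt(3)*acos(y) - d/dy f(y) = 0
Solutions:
 f(y) = C1 + sqrt(3)*(y*acos(y) - sqrt(1 - y^2)) - 4*sqrt(3)*sin(sqrt(3)*y)/3


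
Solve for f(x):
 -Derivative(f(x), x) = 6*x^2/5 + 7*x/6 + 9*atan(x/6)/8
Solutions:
 f(x) = C1 - 2*x^3/5 - 7*x^2/12 - 9*x*atan(x/6)/8 + 27*log(x^2 + 36)/8


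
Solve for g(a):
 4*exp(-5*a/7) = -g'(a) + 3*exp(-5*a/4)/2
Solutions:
 g(a) = C1 - 6*exp(-5*a/4)/5 + 28*exp(-5*a/7)/5


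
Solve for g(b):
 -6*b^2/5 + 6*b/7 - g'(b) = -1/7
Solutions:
 g(b) = C1 - 2*b^3/5 + 3*b^2/7 + b/7


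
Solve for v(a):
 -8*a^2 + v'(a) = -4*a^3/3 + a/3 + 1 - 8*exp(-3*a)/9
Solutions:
 v(a) = C1 - a^4/3 + 8*a^3/3 + a^2/6 + a + 8*exp(-3*a)/27


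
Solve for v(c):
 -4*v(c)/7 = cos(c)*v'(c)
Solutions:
 v(c) = C1*(sin(c) - 1)^(2/7)/(sin(c) + 1)^(2/7)


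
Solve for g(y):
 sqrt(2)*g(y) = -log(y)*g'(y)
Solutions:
 g(y) = C1*exp(-sqrt(2)*li(y))


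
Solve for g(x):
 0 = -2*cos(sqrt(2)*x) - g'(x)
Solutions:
 g(x) = C1 - sqrt(2)*sin(sqrt(2)*x)


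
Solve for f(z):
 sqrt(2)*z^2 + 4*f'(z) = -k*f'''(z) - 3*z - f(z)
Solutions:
 f(z) = C1*exp(2^(1/3)*z*(6^(1/3)*(sqrt(3)*sqrt((27 + 256/k)/k^2) + 9/k)^(1/3)/12 - 2^(1/3)*3^(5/6)*I*(sqrt(3)*sqrt((27 + 256/k)/k^2) + 9/k)^(1/3)/12 + 8/(k*(-3^(1/3) + 3^(5/6)*I)*(sqrt(3)*sqrt((27 + 256/k)/k^2) + 9/k)^(1/3)))) + C2*exp(2^(1/3)*z*(6^(1/3)*(sqrt(3)*sqrt((27 + 256/k)/k^2) + 9/k)^(1/3)/12 + 2^(1/3)*3^(5/6)*I*(sqrt(3)*sqrt((27 + 256/k)/k^2) + 9/k)^(1/3)/12 - 8/(k*(3^(1/3) + 3^(5/6)*I)*(sqrt(3)*sqrt((27 + 256/k)/k^2) + 9/k)^(1/3)))) + C3*exp(6^(1/3)*z*(-2^(1/3)*(sqrt(3)*sqrt((27 + 256/k)/k^2) + 9/k)^(1/3) + 8*3^(1/3)/(k*(sqrt(3)*sqrt((27 + 256/k)/k^2) + 9/k)^(1/3)))/6) - sqrt(2)*z^2 - 3*z + 8*sqrt(2)*z - 32*sqrt(2) + 12


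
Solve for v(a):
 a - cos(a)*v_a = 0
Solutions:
 v(a) = C1 + Integral(a/cos(a), a)


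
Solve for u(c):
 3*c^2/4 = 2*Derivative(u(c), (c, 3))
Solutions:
 u(c) = C1 + C2*c + C3*c^2 + c^5/160


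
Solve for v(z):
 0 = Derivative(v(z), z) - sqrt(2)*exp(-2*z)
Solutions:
 v(z) = C1 - sqrt(2)*exp(-2*z)/2


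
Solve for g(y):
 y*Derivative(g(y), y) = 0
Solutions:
 g(y) = C1


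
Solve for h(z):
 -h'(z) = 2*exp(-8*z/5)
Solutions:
 h(z) = C1 + 5*exp(-8*z/5)/4


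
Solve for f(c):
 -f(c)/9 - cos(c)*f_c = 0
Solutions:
 f(c) = C1*(sin(c) - 1)^(1/18)/(sin(c) + 1)^(1/18)


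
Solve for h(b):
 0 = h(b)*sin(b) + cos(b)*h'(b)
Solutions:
 h(b) = C1*cos(b)


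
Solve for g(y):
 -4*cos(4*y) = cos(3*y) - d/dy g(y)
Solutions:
 g(y) = C1 + sin(3*y)/3 + sin(4*y)


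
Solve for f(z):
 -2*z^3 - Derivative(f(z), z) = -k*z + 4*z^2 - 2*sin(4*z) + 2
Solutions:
 f(z) = C1 + k*z^2/2 - z^4/2 - 4*z^3/3 - 2*z - cos(4*z)/2


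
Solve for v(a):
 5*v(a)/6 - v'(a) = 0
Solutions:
 v(a) = C1*exp(5*a/6)


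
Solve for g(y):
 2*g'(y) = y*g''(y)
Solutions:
 g(y) = C1 + C2*y^3


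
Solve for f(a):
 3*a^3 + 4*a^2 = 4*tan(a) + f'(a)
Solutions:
 f(a) = C1 + 3*a^4/4 + 4*a^3/3 + 4*log(cos(a))


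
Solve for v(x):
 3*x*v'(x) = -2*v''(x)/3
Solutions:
 v(x) = C1 + C2*erf(3*x/2)


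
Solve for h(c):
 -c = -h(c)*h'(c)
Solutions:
 h(c) = -sqrt(C1 + c^2)
 h(c) = sqrt(C1 + c^2)


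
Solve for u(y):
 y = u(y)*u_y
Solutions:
 u(y) = -sqrt(C1 + y^2)
 u(y) = sqrt(C1 + y^2)


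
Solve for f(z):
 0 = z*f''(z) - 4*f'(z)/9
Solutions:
 f(z) = C1 + C2*z^(13/9)


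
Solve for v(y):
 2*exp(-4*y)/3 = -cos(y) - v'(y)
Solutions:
 v(y) = C1 - sin(y) + exp(-4*y)/6


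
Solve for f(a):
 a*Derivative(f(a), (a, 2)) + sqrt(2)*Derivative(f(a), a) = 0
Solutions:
 f(a) = C1 + C2*a^(1 - sqrt(2))


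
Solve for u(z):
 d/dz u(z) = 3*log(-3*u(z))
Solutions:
 -Integral(1/(log(-_y) + log(3)), (_y, u(z)))/3 = C1 - z


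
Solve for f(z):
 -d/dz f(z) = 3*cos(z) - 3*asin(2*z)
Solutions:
 f(z) = C1 + 3*z*asin(2*z) + 3*sqrt(1 - 4*z^2)/2 - 3*sin(z)


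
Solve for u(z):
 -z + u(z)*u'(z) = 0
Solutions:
 u(z) = -sqrt(C1 + z^2)
 u(z) = sqrt(C1 + z^2)


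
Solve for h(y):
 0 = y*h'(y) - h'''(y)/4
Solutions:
 h(y) = C1 + Integral(C2*airyai(2^(2/3)*y) + C3*airybi(2^(2/3)*y), y)


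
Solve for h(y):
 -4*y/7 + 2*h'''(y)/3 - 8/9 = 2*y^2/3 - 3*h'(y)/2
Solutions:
 h(y) = C1 + C2*sin(3*y/2) + C3*cos(3*y/2) + 4*y^3/27 + 4*y^2/21 + 16*y/81


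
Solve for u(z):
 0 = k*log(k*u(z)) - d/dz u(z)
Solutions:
 li(k*u(z))/k = C1 + k*z


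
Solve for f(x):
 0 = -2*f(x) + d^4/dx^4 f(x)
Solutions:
 f(x) = C1*exp(-2^(1/4)*x) + C2*exp(2^(1/4)*x) + C3*sin(2^(1/4)*x) + C4*cos(2^(1/4)*x)


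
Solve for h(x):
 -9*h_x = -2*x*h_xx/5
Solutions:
 h(x) = C1 + C2*x^(47/2)


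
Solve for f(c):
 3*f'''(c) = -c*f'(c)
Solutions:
 f(c) = C1 + Integral(C2*airyai(-3^(2/3)*c/3) + C3*airybi(-3^(2/3)*c/3), c)


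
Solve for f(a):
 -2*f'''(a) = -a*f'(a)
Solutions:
 f(a) = C1 + Integral(C2*airyai(2^(2/3)*a/2) + C3*airybi(2^(2/3)*a/2), a)


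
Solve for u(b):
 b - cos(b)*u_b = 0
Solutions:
 u(b) = C1 + Integral(b/cos(b), b)


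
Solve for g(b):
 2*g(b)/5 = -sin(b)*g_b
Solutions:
 g(b) = C1*(cos(b) + 1)^(1/5)/(cos(b) - 1)^(1/5)


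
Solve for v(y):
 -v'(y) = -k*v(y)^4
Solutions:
 v(y) = (-1/(C1 + 3*k*y))^(1/3)
 v(y) = (-1/(C1 + k*y))^(1/3)*(-3^(2/3) - 3*3^(1/6)*I)/6
 v(y) = (-1/(C1 + k*y))^(1/3)*(-3^(2/3) + 3*3^(1/6)*I)/6


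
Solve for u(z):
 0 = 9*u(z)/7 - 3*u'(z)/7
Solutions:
 u(z) = C1*exp(3*z)


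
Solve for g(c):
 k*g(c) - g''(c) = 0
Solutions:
 g(c) = C1*exp(-c*sqrt(k)) + C2*exp(c*sqrt(k))


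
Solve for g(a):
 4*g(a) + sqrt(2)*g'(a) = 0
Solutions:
 g(a) = C1*exp(-2*sqrt(2)*a)


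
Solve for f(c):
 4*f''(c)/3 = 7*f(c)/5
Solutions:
 f(c) = C1*exp(-sqrt(105)*c/10) + C2*exp(sqrt(105)*c/10)


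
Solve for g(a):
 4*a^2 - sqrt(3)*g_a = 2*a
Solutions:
 g(a) = C1 + 4*sqrt(3)*a^3/9 - sqrt(3)*a^2/3


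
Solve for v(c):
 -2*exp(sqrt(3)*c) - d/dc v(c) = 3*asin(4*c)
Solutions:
 v(c) = C1 - 3*c*asin(4*c) - 3*sqrt(1 - 16*c^2)/4 - 2*sqrt(3)*exp(sqrt(3)*c)/3


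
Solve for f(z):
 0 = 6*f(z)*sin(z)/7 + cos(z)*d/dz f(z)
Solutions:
 f(z) = C1*cos(z)^(6/7)


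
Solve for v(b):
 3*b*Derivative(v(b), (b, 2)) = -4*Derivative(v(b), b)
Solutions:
 v(b) = C1 + C2/b^(1/3)


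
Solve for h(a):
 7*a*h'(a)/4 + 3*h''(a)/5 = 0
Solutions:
 h(a) = C1 + C2*erf(sqrt(210)*a/12)


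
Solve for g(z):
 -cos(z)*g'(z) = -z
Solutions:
 g(z) = C1 + Integral(z/cos(z), z)


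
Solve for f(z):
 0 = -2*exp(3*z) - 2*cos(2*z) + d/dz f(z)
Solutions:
 f(z) = C1 + 2*exp(3*z)/3 + sin(2*z)


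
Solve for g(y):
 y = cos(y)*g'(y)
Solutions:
 g(y) = C1 + Integral(y/cos(y), y)


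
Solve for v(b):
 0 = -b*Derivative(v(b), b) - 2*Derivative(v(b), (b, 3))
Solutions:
 v(b) = C1 + Integral(C2*airyai(-2^(2/3)*b/2) + C3*airybi(-2^(2/3)*b/2), b)


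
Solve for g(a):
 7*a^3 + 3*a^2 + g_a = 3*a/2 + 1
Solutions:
 g(a) = C1 - 7*a^4/4 - a^3 + 3*a^2/4 + a


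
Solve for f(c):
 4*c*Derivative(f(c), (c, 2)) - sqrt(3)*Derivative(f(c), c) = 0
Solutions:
 f(c) = C1 + C2*c^(sqrt(3)/4 + 1)


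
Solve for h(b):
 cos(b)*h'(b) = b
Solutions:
 h(b) = C1 + Integral(b/cos(b), b)


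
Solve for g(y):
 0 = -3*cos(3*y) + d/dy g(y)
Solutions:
 g(y) = C1 + sin(3*y)


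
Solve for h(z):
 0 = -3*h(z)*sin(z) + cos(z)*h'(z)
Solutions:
 h(z) = C1/cos(z)^3


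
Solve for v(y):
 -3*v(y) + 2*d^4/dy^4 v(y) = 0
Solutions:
 v(y) = C1*exp(-2^(3/4)*3^(1/4)*y/2) + C2*exp(2^(3/4)*3^(1/4)*y/2) + C3*sin(2^(3/4)*3^(1/4)*y/2) + C4*cos(2^(3/4)*3^(1/4)*y/2)


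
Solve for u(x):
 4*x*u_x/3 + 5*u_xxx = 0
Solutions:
 u(x) = C1 + Integral(C2*airyai(-30^(2/3)*x/15) + C3*airybi(-30^(2/3)*x/15), x)


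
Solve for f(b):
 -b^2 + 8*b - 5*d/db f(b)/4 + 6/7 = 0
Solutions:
 f(b) = C1 - 4*b^3/15 + 16*b^2/5 + 24*b/35


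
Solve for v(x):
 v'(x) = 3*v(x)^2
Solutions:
 v(x) = -1/(C1 + 3*x)


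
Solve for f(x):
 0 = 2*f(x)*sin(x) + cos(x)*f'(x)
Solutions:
 f(x) = C1*cos(x)^2


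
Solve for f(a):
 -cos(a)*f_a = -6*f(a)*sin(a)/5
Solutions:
 f(a) = C1/cos(a)^(6/5)


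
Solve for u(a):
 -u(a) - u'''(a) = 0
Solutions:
 u(a) = C3*exp(-a) + (C1*sin(sqrt(3)*a/2) + C2*cos(sqrt(3)*a/2))*exp(a/2)


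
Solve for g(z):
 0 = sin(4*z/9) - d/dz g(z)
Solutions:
 g(z) = C1 - 9*cos(4*z/9)/4


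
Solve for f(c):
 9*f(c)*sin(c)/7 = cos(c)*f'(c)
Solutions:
 f(c) = C1/cos(c)^(9/7)


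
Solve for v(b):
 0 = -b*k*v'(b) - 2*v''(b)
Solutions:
 v(b) = Piecewise((-sqrt(pi)*C1*erf(b*sqrt(k)/2)/sqrt(k) - C2, (k > 0) | (k < 0)), (-C1*b - C2, True))


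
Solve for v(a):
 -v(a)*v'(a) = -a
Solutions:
 v(a) = -sqrt(C1 + a^2)
 v(a) = sqrt(C1 + a^2)


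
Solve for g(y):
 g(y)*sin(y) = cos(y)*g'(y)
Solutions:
 g(y) = C1/cos(y)


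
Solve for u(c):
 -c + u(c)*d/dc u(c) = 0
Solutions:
 u(c) = -sqrt(C1 + c^2)
 u(c) = sqrt(C1 + c^2)


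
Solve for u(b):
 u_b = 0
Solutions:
 u(b) = C1


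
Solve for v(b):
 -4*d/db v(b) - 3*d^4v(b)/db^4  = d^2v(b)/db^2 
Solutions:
 v(b) = C1 + C4*exp(-b) + (C2*sin(sqrt(39)*b/6) + C3*cos(sqrt(39)*b/6))*exp(b/2)


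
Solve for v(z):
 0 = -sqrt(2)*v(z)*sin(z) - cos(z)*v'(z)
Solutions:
 v(z) = C1*cos(z)^(sqrt(2))


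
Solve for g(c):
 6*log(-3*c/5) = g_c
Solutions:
 g(c) = C1 + 6*c*log(-c) + 6*c*(-log(5) - 1 + log(3))


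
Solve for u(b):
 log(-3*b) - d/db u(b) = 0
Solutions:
 u(b) = C1 + b*log(-b) + b*(-1 + log(3))


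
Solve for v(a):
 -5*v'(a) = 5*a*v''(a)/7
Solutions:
 v(a) = C1 + C2/a^6


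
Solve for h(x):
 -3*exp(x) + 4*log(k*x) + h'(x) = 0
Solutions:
 h(x) = C1 - 4*x*log(k*x) + 4*x + 3*exp(x)


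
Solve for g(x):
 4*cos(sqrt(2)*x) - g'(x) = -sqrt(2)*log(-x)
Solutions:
 g(x) = C1 + sqrt(2)*x*(log(-x) - 1) + 2*sqrt(2)*sin(sqrt(2)*x)


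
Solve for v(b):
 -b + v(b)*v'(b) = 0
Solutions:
 v(b) = -sqrt(C1 + b^2)
 v(b) = sqrt(C1 + b^2)


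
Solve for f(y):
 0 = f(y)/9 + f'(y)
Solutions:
 f(y) = C1*exp(-y/9)


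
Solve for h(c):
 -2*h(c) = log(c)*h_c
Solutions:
 h(c) = C1*exp(-2*li(c))


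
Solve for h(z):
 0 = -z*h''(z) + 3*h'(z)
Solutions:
 h(z) = C1 + C2*z^4


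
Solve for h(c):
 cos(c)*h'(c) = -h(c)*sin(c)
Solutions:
 h(c) = C1*cos(c)


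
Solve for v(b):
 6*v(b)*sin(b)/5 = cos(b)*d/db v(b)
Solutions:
 v(b) = C1/cos(b)^(6/5)


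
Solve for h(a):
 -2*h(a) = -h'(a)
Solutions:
 h(a) = C1*exp(2*a)


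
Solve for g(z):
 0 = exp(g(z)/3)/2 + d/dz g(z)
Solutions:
 g(z) = 3*log(1/(C1 + z)) + 3*log(6)


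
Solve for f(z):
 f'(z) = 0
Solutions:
 f(z) = C1


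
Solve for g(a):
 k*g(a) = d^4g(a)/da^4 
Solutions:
 g(a) = C1*exp(-a*k^(1/4)) + C2*exp(a*k^(1/4)) + C3*exp(-I*a*k^(1/4)) + C4*exp(I*a*k^(1/4))


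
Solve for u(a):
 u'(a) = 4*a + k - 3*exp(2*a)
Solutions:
 u(a) = C1 + 2*a^2 + a*k - 3*exp(2*a)/2


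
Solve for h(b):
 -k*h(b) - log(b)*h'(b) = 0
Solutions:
 h(b) = C1*exp(-k*li(b))


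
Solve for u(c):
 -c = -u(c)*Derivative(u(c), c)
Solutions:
 u(c) = -sqrt(C1 + c^2)
 u(c) = sqrt(C1 + c^2)


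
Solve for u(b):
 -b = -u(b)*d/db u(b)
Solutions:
 u(b) = -sqrt(C1 + b^2)
 u(b) = sqrt(C1 + b^2)


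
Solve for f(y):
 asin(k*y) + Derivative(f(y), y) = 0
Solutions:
 f(y) = C1 - Piecewise((y*asin(k*y) + sqrt(-k^2*y^2 + 1)/k, Ne(k, 0)), (0, True))


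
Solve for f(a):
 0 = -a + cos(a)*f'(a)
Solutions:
 f(a) = C1 + Integral(a/cos(a), a)


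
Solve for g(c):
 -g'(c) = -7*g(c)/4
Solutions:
 g(c) = C1*exp(7*c/4)


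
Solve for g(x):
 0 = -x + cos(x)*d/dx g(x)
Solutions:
 g(x) = C1 + Integral(x/cos(x), x)


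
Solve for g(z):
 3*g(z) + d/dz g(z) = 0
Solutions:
 g(z) = C1*exp(-3*z)


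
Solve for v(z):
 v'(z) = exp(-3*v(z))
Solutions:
 v(z) = log(C1 + 3*z)/3
 v(z) = log((-3^(1/3) - 3^(5/6)*I)*(C1 + z)^(1/3)/2)
 v(z) = log((-3^(1/3) + 3^(5/6)*I)*(C1 + z)^(1/3)/2)


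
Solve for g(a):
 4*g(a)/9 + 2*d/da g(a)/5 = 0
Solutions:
 g(a) = C1*exp(-10*a/9)


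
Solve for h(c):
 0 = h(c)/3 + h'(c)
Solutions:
 h(c) = C1*exp(-c/3)


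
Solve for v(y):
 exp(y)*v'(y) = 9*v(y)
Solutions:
 v(y) = C1*exp(-9*exp(-y))


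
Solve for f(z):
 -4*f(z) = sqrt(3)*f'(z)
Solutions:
 f(z) = C1*exp(-4*sqrt(3)*z/3)


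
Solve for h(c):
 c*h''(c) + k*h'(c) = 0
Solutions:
 h(c) = C1 + c^(1 - re(k))*(C2*sin(log(c)*Abs(im(k))) + C3*cos(log(c)*im(k)))


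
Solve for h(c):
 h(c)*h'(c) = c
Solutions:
 h(c) = -sqrt(C1 + c^2)
 h(c) = sqrt(C1 + c^2)


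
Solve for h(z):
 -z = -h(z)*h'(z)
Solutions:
 h(z) = -sqrt(C1 + z^2)
 h(z) = sqrt(C1 + z^2)


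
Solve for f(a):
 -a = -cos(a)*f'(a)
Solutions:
 f(a) = C1 + Integral(a/cos(a), a)


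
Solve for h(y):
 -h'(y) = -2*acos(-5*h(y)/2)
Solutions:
 Integral(1/acos(-5*_y/2), (_y, h(y))) = C1 + 2*y


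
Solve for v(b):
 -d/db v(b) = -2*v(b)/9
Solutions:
 v(b) = C1*exp(2*b/9)


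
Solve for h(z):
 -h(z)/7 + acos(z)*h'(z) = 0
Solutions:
 h(z) = C1*exp(Integral(1/acos(z), z)/7)


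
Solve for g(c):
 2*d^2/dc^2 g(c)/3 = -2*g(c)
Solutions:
 g(c) = C1*sin(sqrt(3)*c) + C2*cos(sqrt(3)*c)


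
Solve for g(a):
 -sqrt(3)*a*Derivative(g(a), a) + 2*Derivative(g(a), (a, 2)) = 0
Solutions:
 g(a) = C1 + C2*erfi(3^(1/4)*a/2)


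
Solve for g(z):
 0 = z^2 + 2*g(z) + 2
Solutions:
 g(z) = -z^2/2 - 1


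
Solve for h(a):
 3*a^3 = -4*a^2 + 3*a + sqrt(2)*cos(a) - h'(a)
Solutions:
 h(a) = C1 - 3*a^4/4 - 4*a^3/3 + 3*a^2/2 + sqrt(2)*sin(a)


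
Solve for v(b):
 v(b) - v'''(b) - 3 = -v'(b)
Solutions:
 v(b) = C1*exp(-b*(2*18^(1/3)/(sqrt(69) + 9)^(1/3) + 12^(1/3)*(sqrt(69) + 9)^(1/3))/12)*sin(2^(1/3)*3^(1/6)*b*(-2^(1/3)*3^(2/3)*(sqrt(69) + 9)^(1/3) + 6/(sqrt(69) + 9)^(1/3))/12) + C2*exp(-b*(2*18^(1/3)/(sqrt(69) + 9)^(1/3) + 12^(1/3)*(sqrt(69) + 9)^(1/3))/12)*cos(2^(1/3)*3^(1/6)*b*(-2^(1/3)*3^(2/3)*(sqrt(69) + 9)^(1/3) + 6/(sqrt(69) + 9)^(1/3))/12) + C3*exp(b*(2*18^(1/3)/(sqrt(69) + 9)^(1/3) + 12^(1/3)*(sqrt(69) + 9)^(1/3))/6) + 3


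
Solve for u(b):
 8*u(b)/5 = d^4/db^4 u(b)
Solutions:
 u(b) = C1*exp(-10^(3/4)*b/5) + C2*exp(10^(3/4)*b/5) + C3*sin(10^(3/4)*b/5) + C4*cos(10^(3/4)*b/5)


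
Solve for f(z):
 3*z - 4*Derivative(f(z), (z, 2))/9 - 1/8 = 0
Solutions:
 f(z) = C1 + C2*z + 9*z^3/8 - 9*z^2/64


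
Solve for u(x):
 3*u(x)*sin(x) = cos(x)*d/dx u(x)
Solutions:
 u(x) = C1/cos(x)^3


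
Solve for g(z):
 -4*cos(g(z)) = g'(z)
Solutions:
 g(z) = pi - asin((C1 + exp(8*z))/(C1 - exp(8*z)))
 g(z) = asin((C1 + exp(8*z))/(C1 - exp(8*z)))


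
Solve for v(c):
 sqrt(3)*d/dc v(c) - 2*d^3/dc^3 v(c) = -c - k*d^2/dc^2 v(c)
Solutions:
 v(c) = C1 + C2*exp(c*(k - sqrt(k^2 + 8*sqrt(3)))/4) + C3*exp(c*(k + sqrt(k^2 + 8*sqrt(3)))/4) - sqrt(3)*c^2/6 + c*k/3


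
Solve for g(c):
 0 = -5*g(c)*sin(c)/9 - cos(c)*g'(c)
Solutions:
 g(c) = C1*cos(c)^(5/9)


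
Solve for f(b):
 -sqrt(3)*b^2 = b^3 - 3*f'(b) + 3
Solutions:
 f(b) = C1 + b^4/12 + sqrt(3)*b^3/9 + b


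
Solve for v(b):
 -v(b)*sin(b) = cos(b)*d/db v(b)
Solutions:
 v(b) = C1*cos(b)


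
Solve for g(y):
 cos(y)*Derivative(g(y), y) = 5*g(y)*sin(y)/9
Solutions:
 g(y) = C1/cos(y)^(5/9)


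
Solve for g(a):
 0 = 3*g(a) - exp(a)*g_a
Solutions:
 g(a) = C1*exp(-3*exp(-a))


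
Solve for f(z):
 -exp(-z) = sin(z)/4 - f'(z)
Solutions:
 f(z) = C1 - cos(z)/4 - exp(-z)


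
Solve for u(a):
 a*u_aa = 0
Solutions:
 u(a) = C1 + C2*a


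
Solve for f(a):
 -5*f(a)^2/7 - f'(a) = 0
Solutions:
 f(a) = 7/(C1 + 5*a)


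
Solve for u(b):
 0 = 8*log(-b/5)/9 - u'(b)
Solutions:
 u(b) = C1 + 8*b*log(-b)/9 + 8*b*(-log(5) - 1)/9


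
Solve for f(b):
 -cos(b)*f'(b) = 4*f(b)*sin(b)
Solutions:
 f(b) = C1*cos(b)^4


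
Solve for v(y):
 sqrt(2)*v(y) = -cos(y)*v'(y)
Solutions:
 v(y) = C1*(sin(y) - 1)^(sqrt(2)/2)/(sin(y) + 1)^(sqrt(2)/2)


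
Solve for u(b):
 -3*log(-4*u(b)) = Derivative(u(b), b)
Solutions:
 Integral(1/(log(-_y) + 2*log(2)), (_y, u(b)))/3 = C1 - b


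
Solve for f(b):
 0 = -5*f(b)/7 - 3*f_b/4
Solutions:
 f(b) = C1*exp(-20*b/21)


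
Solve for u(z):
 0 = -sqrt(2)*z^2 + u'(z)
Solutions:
 u(z) = C1 + sqrt(2)*z^3/3


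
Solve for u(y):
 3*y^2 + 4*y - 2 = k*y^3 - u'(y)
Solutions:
 u(y) = C1 + k*y^4/4 - y^3 - 2*y^2 + 2*y


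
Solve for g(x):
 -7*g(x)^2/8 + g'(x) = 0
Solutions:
 g(x) = -8/(C1 + 7*x)


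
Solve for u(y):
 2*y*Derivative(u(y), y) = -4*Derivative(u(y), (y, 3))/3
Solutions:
 u(y) = C1 + Integral(C2*airyai(-2^(2/3)*3^(1/3)*y/2) + C3*airybi(-2^(2/3)*3^(1/3)*y/2), y)


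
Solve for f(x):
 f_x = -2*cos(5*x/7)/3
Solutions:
 f(x) = C1 - 14*sin(5*x/7)/15


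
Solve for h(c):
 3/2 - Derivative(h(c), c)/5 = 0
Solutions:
 h(c) = C1 + 15*c/2


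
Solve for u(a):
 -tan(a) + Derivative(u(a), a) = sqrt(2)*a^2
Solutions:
 u(a) = C1 + sqrt(2)*a^3/3 - log(cos(a))


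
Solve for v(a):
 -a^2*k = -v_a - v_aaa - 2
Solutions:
 v(a) = C1 + C2*sin(a) + C3*cos(a) + a^3*k/3 - 2*a*k - 2*a


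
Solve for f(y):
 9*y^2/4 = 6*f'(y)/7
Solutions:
 f(y) = C1 + 7*y^3/8


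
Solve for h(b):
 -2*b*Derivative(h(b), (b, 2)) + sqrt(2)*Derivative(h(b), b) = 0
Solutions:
 h(b) = C1 + C2*b^(sqrt(2)/2 + 1)


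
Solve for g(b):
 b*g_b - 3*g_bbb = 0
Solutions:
 g(b) = C1 + Integral(C2*airyai(3^(2/3)*b/3) + C3*airybi(3^(2/3)*b/3), b)


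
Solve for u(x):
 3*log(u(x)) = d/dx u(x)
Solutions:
 li(u(x)) = C1 + 3*x


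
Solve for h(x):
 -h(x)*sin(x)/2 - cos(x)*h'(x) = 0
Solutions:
 h(x) = C1*sqrt(cos(x))


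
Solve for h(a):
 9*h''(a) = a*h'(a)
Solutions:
 h(a) = C1 + C2*erfi(sqrt(2)*a/6)


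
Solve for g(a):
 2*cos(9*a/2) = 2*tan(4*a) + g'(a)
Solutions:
 g(a) = C1 + log(cos(4*a))/2 + 4*sin(9*a/2)/9


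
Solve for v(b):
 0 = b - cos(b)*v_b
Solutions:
 v(b) = C1 + Integral(b/cos(b), b)


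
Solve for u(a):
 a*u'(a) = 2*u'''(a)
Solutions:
 u(a) = C1 + Integral(C2*airyai(2^(2/3)*a/2) + C3*airybi(2^(2/3)*a/2), a)


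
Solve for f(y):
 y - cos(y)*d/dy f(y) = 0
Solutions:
 f(y) = C1 + Integral(y/cos(y), y)


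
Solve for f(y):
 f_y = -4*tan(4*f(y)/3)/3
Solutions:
 f(y) = -3*asin(C1*exp(-16*y/9))/4 + 3*pi/4
 f(y) = 3*asin(C1*exp(-16*y/9))/4


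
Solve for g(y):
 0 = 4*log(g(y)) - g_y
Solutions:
 li(g(y)) = C1 + 4*y


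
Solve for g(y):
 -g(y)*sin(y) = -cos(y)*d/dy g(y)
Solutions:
 g(y) = C1/cos(y)


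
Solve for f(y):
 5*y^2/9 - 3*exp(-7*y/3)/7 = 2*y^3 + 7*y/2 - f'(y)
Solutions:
 f(y) = C1 + y^4/2 - 5*y^3/27 + 7*y^2/4 - 9*exp(-7*y/3)/49


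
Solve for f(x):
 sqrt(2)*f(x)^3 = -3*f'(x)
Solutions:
 f(x) = -sqrt(6)*sqrt(-1/(C1 - sqrt(2)*x))/2
 f(x) = sqrt(6)*sqrt(-1/(C1 - sqrt(2)*x))/2


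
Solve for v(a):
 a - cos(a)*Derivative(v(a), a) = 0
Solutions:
 v(a) = C1 + Integral(a/cos(a), a)


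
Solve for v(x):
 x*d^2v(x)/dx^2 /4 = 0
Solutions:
 v(x) = C1 + C2*x


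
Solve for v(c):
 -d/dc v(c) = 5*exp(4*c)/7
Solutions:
 v(c) = C1 - 5*exp(4*c)/28


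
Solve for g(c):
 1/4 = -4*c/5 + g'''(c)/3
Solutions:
 g(c) = C1 + C2*c + C3*c^2 + c^4/10 + c^3/8


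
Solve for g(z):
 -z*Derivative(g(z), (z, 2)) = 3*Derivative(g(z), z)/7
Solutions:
 g(z) = C1 + C2*z^(4/7)


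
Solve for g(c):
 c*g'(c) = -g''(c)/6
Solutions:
 g(c) = C1 + C2*erf(sqrt(3)*c)


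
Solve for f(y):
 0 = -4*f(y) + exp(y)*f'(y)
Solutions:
 f(y) = C1*exp(-4*exp(-y))


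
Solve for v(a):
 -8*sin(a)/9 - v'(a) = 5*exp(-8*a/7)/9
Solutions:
 v(a) = C1 + 8*cos(a)/9 + 35*exp(-8*a/7)/72


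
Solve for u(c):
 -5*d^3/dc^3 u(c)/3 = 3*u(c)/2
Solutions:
 u(c) = C3*exp(-30^(2/3)*c/10) + (C1*sin(3*10^(2/3)*3^(1/6)*c/20) + C2*cos(3*10^(2/3)*3^(1/6)*c/20))*exp(30^(2/3)*c/20)


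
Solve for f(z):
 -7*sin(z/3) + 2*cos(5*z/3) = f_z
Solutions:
 f(z) = C1 + 6*sin(5*z/3)/5 + 21*cos(z/3)


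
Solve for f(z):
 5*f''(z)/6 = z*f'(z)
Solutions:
 f(z) = C1 + C2*erfi(sqrt(15)*z/5)


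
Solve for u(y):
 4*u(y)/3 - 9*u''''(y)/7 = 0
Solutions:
 u(y) = C1*exp(-sqrt(2)*21^(1/4)*y/3) + C2*exp(sqrt(2)*21^(1/4)*y/3) + C3*sin(sqrt(2)*21^(1/4)*y/3) + C4*cos(sqrt(2)*21^(1/4)*y/3)


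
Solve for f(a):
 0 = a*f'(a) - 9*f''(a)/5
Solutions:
 f(a) = C1 + C2*erfi(sqrt(10)*a/6)


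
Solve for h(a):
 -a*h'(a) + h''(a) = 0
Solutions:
 h(a) = C1 + C2*erfi(sqrt(2)*a/2)


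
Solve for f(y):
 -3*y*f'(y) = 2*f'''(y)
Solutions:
 f(y) = C1 + Integral(C2*airyai(-2^(2/3)*3^(1/3)*y/2) + C3*airybi(-2^(2/3)*3^(1/3)*y/2), y)


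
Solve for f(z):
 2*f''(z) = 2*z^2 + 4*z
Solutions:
 f(z) = C1 + C2*z + z^4/12 + z^3/3


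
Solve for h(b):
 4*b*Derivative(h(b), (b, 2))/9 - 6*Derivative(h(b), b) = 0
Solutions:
 h(b) = C1 + C2*b^(29/2)


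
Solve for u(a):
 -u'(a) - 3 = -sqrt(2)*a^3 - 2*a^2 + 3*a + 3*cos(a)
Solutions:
 u(a) = C1 + sqrt(2)*a^4/4 + 2*a^3/3 - 3*a^2/2 - 3*a - 3*sin(a)


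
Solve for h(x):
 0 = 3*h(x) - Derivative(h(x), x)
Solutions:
 h(x) = C1*exp(3*x)


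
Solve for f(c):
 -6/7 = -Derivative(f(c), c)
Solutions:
 f(c) = C1 + 6*c/7


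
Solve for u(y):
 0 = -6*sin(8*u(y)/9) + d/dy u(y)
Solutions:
 -6*y + 9*log(cos(8*u(y)/9) - 1)/16 - 9*log(cos(8*u(y)/9) + 1)/16 = C1


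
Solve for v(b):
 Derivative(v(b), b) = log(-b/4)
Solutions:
 v(b) = C1 + b*log(-b) + b*(-2*log(2) - 1)


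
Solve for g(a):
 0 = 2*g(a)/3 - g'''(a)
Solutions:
 g(a) = C3*exp(2^(1/3)*3^(2/3)*a/3) + (C1*sin(2^(1/3)*3^(1/6)*a/2) + C2*cos(2^(1/3)*3^(1/6)*a/2))*exp(-2^(1/3)*3^(2/3)*a/6)


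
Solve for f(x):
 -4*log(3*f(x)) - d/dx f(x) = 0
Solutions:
 Integral(1/(log(_y) + log(3)), (_y, f(x)))/4 = C1 - x


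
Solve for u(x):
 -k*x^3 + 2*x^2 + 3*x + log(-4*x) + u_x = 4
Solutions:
 u(x) = C1 + k*x^4/4 - 2*x^3/3 - 3*x^2/2 - x*log(-x) + x*(5 - 2*log(2))


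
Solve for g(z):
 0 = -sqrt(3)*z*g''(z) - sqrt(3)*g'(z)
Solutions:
 g(z) = C1 + C2*log(z)


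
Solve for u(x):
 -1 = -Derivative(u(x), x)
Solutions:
 u(x) = C1 + x


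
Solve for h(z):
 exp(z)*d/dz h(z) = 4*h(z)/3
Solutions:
 h(z) = C1*exp(-4*exp(-z)/3)


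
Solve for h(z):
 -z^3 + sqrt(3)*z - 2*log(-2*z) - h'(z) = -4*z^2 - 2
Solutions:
 h(z) = C1 - z^4/4 + 4*z^3/3 + sqrt(3)*z^2/2 - 2*z*log(-z) + 2*z*(2 - log(2))


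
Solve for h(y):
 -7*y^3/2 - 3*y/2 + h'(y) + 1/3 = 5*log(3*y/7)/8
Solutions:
 h(y) = C1 + 7*y^4/8 + 3*y^2/4 + 5*y*log(y)/8 - 5*y*log(7)/8 - 23*y/24 + 5*y*log(3)/8


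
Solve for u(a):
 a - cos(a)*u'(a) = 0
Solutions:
 u(a) = C1 + Integral(a/cos(a), a)


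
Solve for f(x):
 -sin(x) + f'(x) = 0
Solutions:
 f(x) = C1 - cos(x)


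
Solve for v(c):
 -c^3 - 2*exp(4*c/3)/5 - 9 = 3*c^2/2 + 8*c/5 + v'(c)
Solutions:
 v(c) = C1 - c^4/4 - c^3/2 - 4*c^2/5 - 9*c - 3*exp(4*c/3)/10


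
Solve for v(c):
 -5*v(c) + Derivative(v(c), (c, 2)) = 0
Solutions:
 v(c) = C1*exp(-sqrt(5)*c) + C2*exp(sqrt(5)*c)


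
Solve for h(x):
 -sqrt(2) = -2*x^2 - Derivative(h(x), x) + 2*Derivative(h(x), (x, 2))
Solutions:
 h(x) = C1 + C2*exp(x/2) - 2*x^3/3 - 4*x^2 - 16*x + sqrt(2)*x


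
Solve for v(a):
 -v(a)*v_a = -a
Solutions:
 v(a) = -sqrt(C1 + a^2)
 v(a) = sqrt(C1 + a^2)


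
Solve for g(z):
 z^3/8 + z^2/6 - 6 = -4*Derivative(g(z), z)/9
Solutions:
 g(z) = C1 - 9*z^4/128 - z^3/8 + 27*z/2


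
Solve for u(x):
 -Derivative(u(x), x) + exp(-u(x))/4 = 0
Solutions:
 u(x) = log(C1 + x/4)


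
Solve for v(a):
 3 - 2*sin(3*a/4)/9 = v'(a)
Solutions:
 v(a) = C1 + 3*a + 8*cos(3*a/4)/27


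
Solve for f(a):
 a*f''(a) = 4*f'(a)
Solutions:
 f(a) = C1 + C2*a^5


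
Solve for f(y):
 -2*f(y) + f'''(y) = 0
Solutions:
 f(y) = C3*exp(2^(1/3)*y) + (C1*sin(2^(1/3)*sqrt(3)*y/2) + C2*cos(2^(1/3)*sqrt(3)*y/2))*exp(-2^(1/3)*y/2)


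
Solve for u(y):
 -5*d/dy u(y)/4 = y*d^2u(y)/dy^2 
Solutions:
 u(y) = C1 + C2/y^(1/4)


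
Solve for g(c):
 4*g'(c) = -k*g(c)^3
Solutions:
 g(c) = -sqrt(2)*sqrt(-1/(C1 - c*k))
 g(c) = sqrt(2)*sqrt(-1/(C1 - c*k))


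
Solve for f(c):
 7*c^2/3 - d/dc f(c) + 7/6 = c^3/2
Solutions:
 f(c) = C1 - c^4/8 + 7*c^3/9 + 7*c/6


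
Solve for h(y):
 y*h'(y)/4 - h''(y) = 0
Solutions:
 h(y) = C1 + C2*erfi(sqrt(2)*y/4)


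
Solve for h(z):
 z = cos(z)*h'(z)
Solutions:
 h(z) = C1 + Integral(z/cos(z), z)


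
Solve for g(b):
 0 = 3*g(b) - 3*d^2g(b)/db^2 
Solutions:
 g(b) = C1*exp(-b) + C2*exp(b)


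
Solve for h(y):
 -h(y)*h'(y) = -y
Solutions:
 h(y) = -sqrt(C1 + y^2)
 h(y) = sqrt(C1 + y^2)


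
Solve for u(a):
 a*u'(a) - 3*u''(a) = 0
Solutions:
 u(a) = C1 + C2*erfi(sqrt(6)*a/6)


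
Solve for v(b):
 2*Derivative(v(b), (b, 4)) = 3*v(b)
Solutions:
 v(b) = C1*exp(-2^(3/4)*3^(1/4)*b/2) + C2*exp(2^(3/4)*3^(1/4)*b/2) + C3*sin(2^(3/4)*3^(1/4)*b/2) + C4*cos(2^(3/4)*3^(1/4)*b/2)


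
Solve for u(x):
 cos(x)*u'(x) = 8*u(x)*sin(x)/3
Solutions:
 u(x) = C1/cos(x)^(8/3)


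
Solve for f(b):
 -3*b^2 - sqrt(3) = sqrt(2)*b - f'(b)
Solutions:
 f(b) = C1 + b^3 + sqrt(2)*b^2/2 + sqrt(3)*b


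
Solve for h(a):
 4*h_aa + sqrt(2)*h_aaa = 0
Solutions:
 h(a) = C1 + C2*a + C3*exp(-2*sqrt(2)*a)


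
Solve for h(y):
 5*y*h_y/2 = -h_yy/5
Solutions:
 h(y) = C1 + C2*erf(5*y/2)


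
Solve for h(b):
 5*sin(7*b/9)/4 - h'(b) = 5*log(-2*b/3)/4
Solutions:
 h(b) = C1 - 5*b*log(-b)/4 - 5*b*log(2)/4 + 5*b/4 + 5*b*log(3)/4 - 45*cos(7*b/9)/28


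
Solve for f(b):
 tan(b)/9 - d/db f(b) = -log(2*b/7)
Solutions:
 f(b) = C1 + b*log(b) - b*log(7) - b + b*log(2) - log(cos(b))/9


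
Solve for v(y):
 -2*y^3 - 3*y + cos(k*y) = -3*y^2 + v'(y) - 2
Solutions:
 v(y) = C1 - y^4/2 + y^3 - 3*y^2/2 + 2*y + sin(k*y)/k


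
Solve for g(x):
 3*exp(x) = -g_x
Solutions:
 g(x) = C1 - 3*exp(x)


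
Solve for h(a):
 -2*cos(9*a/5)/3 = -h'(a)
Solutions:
 h(a) = C1 + 10*sin(9*a/5)/27


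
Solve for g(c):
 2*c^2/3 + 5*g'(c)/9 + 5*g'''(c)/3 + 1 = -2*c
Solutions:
 g(c) = C1 + C2*sin(sqrt(3)*c/3) + C3*cos(sqrt(3)*c/3) - 2*c^3/5 - 9*c^2/5 + 27*c/5


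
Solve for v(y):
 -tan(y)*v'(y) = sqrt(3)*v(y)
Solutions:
 v(y) = C1/sin(y)^(sqrt(3))


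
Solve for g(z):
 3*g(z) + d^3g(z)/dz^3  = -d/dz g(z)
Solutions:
 g(z) = C1*exp(6^(1/3)*z*(-2*3^(1/3)/(27 + sqrt(741))^(1/3) + 2^(1/3)*(27 + sqrt(741))^(1/3))/12)*sin(2^(1/3)*3^(1/6)*z*(6/(27 + sqrt(741))^(1/3) + 2^(1/3)*3^(2/3)*(27 + sqrt(741))^(1/3))/12) + C2*exp(6^(1/3)*z*(-2*3^(1/3)/(27 + sqrt(741))^(1/3) + 2^(1/3)*(27 + sqrt(741))^(1/3))/12)*cos(2^(1/3)*3^(1/6)*z*(6/(27 + sqrt(741))^(1/3) + 2^(1/3)*3^(2/3)*(27 + sqrt(741))^(1/3))/12) + C3*exp(-6^(1/3)*z*(-2*3^(1/3)/(27 + sqrt(741))^(1/3) + 2^(1/3)*(27 + sqrt(741))^(1/3))/6)


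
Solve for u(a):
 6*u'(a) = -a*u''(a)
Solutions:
 u(a) = C1 + C2/a^5


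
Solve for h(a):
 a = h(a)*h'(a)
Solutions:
 h(a) = -sqrt(C1 + a^2)
 h(a) = sqrt(C1 + a^2)


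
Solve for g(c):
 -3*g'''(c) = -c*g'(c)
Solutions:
 g(c) = C1 + Integral(C2*airyai(3^(2/3)*c/3) + C3*airybi(3^(2/3)*c/3), c)


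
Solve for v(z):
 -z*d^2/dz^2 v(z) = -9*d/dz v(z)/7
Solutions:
 v(z) = C1 + C2*z^(16/7)


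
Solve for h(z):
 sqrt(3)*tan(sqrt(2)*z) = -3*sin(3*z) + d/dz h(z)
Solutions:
 h(z) = C1 - sqrt(6)*log(cos(sqrt(2)*z))/2 - cos(3*z)


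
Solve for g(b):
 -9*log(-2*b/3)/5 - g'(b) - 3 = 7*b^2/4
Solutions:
 g(b) = C1 - 7*b^3/12 - 9*b*log(-b)/5 + 3*b*(-3*log(2) - 2 + 3*log(3))/5


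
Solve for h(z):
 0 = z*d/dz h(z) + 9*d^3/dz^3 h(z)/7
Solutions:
 h(z) = C1 + Integral(C2*airyai(-21^(1/3)*z/3) + C3*airybi(-21^(1/3)*z/3), z)


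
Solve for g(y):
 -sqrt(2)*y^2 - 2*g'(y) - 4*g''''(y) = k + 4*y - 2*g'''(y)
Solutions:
 g(y) = C1 + C2*exp(y*((6*sqrt(78) + 53)^(-1/3) + 2 + (6*sqrt(78) + 53)^(1/3))/12)*sin(sqrt(3)*y*(-(6*sqrt(78) + 53)^(1/3) + (6*sqrt(78) + 53)^(-1/3))/12) + C3*exp(y*((6*sqrt(78) + 53)^(-1/3) + 2 + (6*sqrt(78) + 53)^(1/3))/12)*cos(sqrt(3)*y*(-(6*sqrt(78) + 53)^(1/3) + (6*sqrt(78) + 53)^(-1/3))/12) + C4*exp(y*(-(6*sqrt(78) + 53)^(1/3) - 1/(6*sqrt(78) + 53)^(1/3) + 1)/6) - k*y/2 - sqrt(2)*y^3/6 - y^2 - sqrt(2)*y


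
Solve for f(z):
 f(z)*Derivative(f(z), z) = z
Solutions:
 f(z) = -sqrt(C1 + z^2)
 f(z) = sqrt(C1 + z^2)


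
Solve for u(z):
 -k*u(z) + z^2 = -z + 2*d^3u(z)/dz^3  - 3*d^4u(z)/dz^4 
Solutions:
 u(z) = C1*exp(z*Piecewise((-sqrt(-2^(2/3)*k^(1/3)/3 + 1/9)/2 - sqrt(2^(2/3)*k^(1/3)/3 + 2/9 - 2/(27*sqrt(-2^(2/3)*k^(1/3)/3 + 1/9)))/2 + 1/6, Eq(k, 0)), (-sqrt(-2*k/(9*(-k/108 + sqrt(k^3/729 + k^2/11664))^(1/3)) + 2*(-k/108 + sqrt(k^3/729 + k^2/11664))^(1/3) + 1/9)/2 - sqrt(2*k/(9*(-k/108 + sqrt(k^3/729 + k^2/11664))^(1/3)) - 2*(-k/108 + sqrt(k^3/729 + k^2/11664))^(1/3) + 2/9 - 2/(27*sqrt(-2*k/(9*(-k/108 + sqrt(k^3/729 + k^2/11664))^(1/3)) + 2*(-k/108 + sqrt(k^3/729 + k^2/11664))^(1/3) + 1/9)))/2 + 1/6, True))) + C2*exp(z*Piecewise((-sqrt(-2^(2/3)*k^(1/3)/3 + 1/9)/2 + sqrt(2^(2/3)*k^(1/3)/3 + 2/9 - 2/(27*sqrt(-2^(2/3)*k^(1/3)/3 + 1/9)))/2 + 1/6, Eq(k, 0)), (-sqrt(-2*k/(9*(-k/108 + sqrt(k^3/729 + k^2/11664))^(1/3)) + 2*(-k/108 + sqrt(k^3/729 + k^2/11664))^(1/3) + 1/9)/2 + sqrt(2*k/(9*(-k/108 + sqrt(k^3/729 + k^2/11664))^(1/3)) - 2*(-k/108 + sqrt(k^3/729 + k^2/11664))^(1/3) + 2/9 - 2/(27*sqrt(-2*k/(9*(-k/108 + sqrt(k^3/729 + k^2/11664))^(1/3)) + 2*(-k/108 + sqrt(k^3/729 + k^2/11664))^(1/3) + 1/9)))/2 + 1/6, True))) + C3*exp(z*Piecewise((sqrt(-2^(2/3)*k^(1/3)/3 + 1/9)/2 - sqrt(2^(2/3)*k^(1/3)/3 + 2/9 + 2/(27*sqrt(-2^(2/3)*k^(1/3)/3 + 1/9)))/2 + 1/6, Eq(k, 0)), (sqrt(-2*k/(9*(-k/108 + sqrt(k^3/729 + k^2/11664))^(1/3)) + 2*(-k/108 + sqrt(k^3/729 + k^2/11664))^(1/3) + 1/9)/2 - sqrt(2*k/(9*(-k/108 + sqrt(k^3/729 + k^2/11664))^(1/3)) - 2*(-k/108 + sqrt(k^3/729 + k^2/11664))^(1/3) + 2/9 + 2/(27*sqrt(-2*k/(9*(-k/108 + sqrt(k^3/729 + k^2/11664))^(1/3)) + 2*(-k/108 + sqrt(k^3/729 + k^2/11664))^(1/3) + 1/9)))/2 + 1/6, True))) + C4*exp(z*Piecewise((sqrt(-2^(2/3)*k^(1/3)/3 + 1/9)/2 + sqrt(2^(2/3)*k^(1/3)/3 + 2/9 + 2/(27*sqrt(-2^(2/3)*k^(1/3)/3 + 1/9)))/2 + 1/6, Eq(k, 0)), (sqrt(-2*k/(9*(-k/108 + sqrt(k^3/729 + k^2/11664))^(1/3)) + 2*(-k/108 + sqrt(k^3/729 + k^2/11664))^(1/3) + 1/9)/2 + sqrt(2*k/(9*(-k/108 + sqrt(k^3/729 + k^2/11664))^(1/3)) - 2*(-k/108 + sqrt(k^3/729 + k^2/11664))^(1/3) + 2/9 + 2/(27*sqrt(-2*k/(9*(-k/108 + sqrt(k^3/729 + k^2/11664))^(1/3)) + 2*(-k/108 + sqrt(k^3/729 + k^2/11664))^(1/3) + 1/9)))/2 + 1/6, True))) + z^2/k + z/k


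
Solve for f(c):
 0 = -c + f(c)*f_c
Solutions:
 f(c) = -sqrt(C1 + c^2)
 f(c) = sqrt(C1 + c^2)


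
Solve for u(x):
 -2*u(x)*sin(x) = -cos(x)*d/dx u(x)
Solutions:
 u(x) = C1/cos(x)^2


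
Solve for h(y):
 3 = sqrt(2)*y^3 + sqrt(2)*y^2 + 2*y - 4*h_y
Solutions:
 h(y) = C1 + sqrt(2)*y^4/16 + sqrt(2)*y^3/12 + y^2/4 - 3*y/4


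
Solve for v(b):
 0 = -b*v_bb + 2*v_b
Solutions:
 v(b) = C1 + C2*b^3


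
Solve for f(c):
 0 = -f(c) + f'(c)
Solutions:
 f(c) = C1*exp(c)


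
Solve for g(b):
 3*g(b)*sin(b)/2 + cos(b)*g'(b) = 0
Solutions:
 g(b) = C1*cos(b)^(3/2)


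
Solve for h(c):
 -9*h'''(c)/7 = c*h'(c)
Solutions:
 h(c) = C1 + Integral(C2*airyai(-21^(1/3)*c/3) + C3*airybi(-21^(1/3)*c/3), c)


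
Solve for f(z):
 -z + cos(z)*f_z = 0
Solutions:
 f(z) = C1 + Integral(z/cos(z), z)


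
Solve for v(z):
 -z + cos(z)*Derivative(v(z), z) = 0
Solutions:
 v(z) = C1 + Integral(z/cos(z), z)


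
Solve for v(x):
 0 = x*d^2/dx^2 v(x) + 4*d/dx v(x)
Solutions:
 v(x) = C1 + C2/x^3


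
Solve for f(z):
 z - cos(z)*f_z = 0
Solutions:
 f(z) = C1 + Integral(z/cos(z), z)


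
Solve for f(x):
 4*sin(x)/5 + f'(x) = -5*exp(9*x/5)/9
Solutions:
 f(x) = C1 - 25*exp(9*x/5)/81 + 4*cos(x)/5


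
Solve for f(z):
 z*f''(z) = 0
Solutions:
 f(z) = C1 + C2*z


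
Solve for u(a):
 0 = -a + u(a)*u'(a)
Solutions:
 u(a) = -sqrt(C1 + a^2)
 u(a) = sqrt(C1 + a^2)


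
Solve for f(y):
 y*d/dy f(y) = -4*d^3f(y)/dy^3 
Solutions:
 f(y) = C1 + Integral(C2*airyai(-2^(1/3)*y/2) + C3*airybi(-2^(1/3)*y/2), y)


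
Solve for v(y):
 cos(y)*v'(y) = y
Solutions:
 v(y) = C1 + Integral(y/cos(y), y)


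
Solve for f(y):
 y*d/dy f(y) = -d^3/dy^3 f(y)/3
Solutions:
 f(y) = C1 + Integral(C2*airyai(-3^(1/3)*y) + C3*airybi(-3^(1/3)*y), y)


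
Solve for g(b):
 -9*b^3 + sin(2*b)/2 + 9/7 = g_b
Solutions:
 g(b) = C1 - 9*b^4/4 + 9*b/7 - cos(2*b)/4


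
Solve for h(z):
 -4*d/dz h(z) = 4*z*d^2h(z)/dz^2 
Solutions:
 h(z) = C1 + C2*log(z)


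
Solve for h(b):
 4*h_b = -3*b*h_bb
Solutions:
 h(b) = C1 + C2/b^(1/3)


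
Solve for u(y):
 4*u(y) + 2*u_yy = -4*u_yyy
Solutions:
 u(y) = C1*exp(y*(-2 + (6*sqrt(330) + 109)^(-1/3) + (6*sqrt(330) + 109)^(1/3))/12)*sin(sqrt(3)*y*(-(6*sqrt(330) + 109)^(1/3) + (6*sqrt(330) + 109)^(-1/3))/12) + C2*exp(y*(-2 + (6*sqrt(330) + 109)^(-1/3) + (6*sqrt(330) + 109)^(1/3))/12)*cos(sqrt(3)*y*(-(6*sqrt(330) + 109)^(1/3) + (6*sqrt(330) + 109)^(-1/3))/12) + C3*exp(-y*((6*sqrt(330) + 109)^(-1/3) + 1 + (6*sqrt(330) + 109)^(1/3))/6)


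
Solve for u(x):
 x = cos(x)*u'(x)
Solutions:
 u(x) = C1 + Integral(x/cos(x), x)


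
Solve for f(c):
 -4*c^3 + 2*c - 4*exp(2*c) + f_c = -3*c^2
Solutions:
 f(c) = C1 + c^4 - c^3 - c^2 + 2*exp(2*c)


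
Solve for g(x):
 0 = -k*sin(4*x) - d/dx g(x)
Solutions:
 g(x) = C1 + k*cos(4*x)/4


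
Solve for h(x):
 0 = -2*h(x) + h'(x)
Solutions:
 h(x) = C1*exp(2*x)


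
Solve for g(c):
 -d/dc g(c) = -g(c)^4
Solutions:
 g(c) = (-1/(C1 + 3*c))^(1/3)
 g(c) = (-1/(C1 + c))^(1/3)*(-3^(2/3) - 3*3^(1/6)*I)/6
 g(c) = (-1/(C1 + c))^(1/3)*(-3^(2/3) + 3*3^(1/6)*I)/6
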